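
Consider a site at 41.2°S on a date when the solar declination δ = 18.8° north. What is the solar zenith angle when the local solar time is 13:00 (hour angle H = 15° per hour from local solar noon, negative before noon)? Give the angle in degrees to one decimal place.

Hour angle H = 15° × (13 − 12) = 15.00°.
With φ = -41.2°, δ = 18.8°, H = 15.00°: sin φ sin δ = -0.2123, cos φ cos δ cos H = 0.6880, so cos θ_z = 0.4757.
θ_z = arccos(0.4757) = 61.60°.

61.6°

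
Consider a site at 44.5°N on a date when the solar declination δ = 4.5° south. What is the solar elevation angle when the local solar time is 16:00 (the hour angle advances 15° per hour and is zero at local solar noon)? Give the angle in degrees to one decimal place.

17.5°

Hour angle H = 15° × (16 − 12) = 60.00°.
With φ = 44.5°, δ = -4.5°, H = 60.00°: sin φ sin δ = -0.0550, cos φ cos δ cos H = 0.3555, so cos θ_z = 0.3005.
θ_z = arccos(0.3005) = 72.51°, so the elevation is 90° − 72.51° = 17.49°.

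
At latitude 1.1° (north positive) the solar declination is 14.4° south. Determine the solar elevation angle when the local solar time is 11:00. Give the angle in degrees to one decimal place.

Hour angle H = 15° × (11 − 12) = -15.00°.
cos θ_z = sin φ sin δ + cos φ cos δ cos H = (0.0192)(-0.2487) + (0.9998)(0.9686)(0.9659) = 0.9306.
θ_z = arccos(0.9306) = 21.47°, so the elevation is 90° − 21.47° = 68.53°.

68.5°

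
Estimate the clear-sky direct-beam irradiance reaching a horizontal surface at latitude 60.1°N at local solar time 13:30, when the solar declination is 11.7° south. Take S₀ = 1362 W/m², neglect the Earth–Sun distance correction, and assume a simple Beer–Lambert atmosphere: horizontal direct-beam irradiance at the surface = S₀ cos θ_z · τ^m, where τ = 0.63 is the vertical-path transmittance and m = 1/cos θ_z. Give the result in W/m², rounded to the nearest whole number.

70 W/m²

Hour angle H = 15° × (13.5 − 12) = 22.50°.
With φ = 60.1°, δ = -11.7°, H = 22.50°: sin φ sin δ = -0.1758, cos φ cos δ cos H = 0.4510, so cos θ_z = 0.2752.
Air mass m = 1/cos θ_z = 1/0.2752 = 3.634; τ^m = 0.63^3.634 = 0.1866.
Surface direct beam = 1362 × 0.2752 × 0.1866 = 69.94 W/m².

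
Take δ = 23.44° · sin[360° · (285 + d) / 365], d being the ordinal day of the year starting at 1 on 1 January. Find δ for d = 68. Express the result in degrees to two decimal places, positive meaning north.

360 × (285 + 68) / 365 = 348.164°; sin(348.164°) = -0.2051.
δ = 23.44 × -0.2051 = -4.808° ≈ -4.81°.

-4.81°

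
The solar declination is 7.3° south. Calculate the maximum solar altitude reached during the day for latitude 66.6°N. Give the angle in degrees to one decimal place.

At local solar noon the hour angle is zero, so the elevation is 90° − |φ − δ| = 90° − |66.6° − (-7.3°)| = 90° − 73.9° = 16.1°.

16.1°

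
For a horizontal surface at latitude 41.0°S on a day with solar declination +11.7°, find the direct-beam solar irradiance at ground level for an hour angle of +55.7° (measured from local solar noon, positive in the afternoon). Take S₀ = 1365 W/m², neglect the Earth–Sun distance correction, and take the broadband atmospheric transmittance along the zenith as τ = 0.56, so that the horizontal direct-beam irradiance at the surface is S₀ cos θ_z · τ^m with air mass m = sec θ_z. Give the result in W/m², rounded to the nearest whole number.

cos θ_z = sin φ sin δ + cos φ cos δ cos H = (-0.6561)(0.2028) + (0.7547)(0.9792)(0.5635) = 0.2834.
Air mass m = 1/cos θ_z = 1/0.2834 = 3.529; τ^m = 0.56^3.529 = 0.1292.
Surface direct beam = 1365 × 0.2834 × 0.1292 = 49.98 W/m².

50 W/m²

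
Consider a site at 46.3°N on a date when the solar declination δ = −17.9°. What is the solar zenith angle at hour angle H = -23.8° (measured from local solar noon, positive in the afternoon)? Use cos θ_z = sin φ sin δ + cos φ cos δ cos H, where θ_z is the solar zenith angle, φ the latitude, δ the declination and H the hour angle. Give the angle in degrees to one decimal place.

67.7°

cos θ_z = sin φ sin δ + cos φ cos δ cos H = (0.7230)(-0.3074) + (0.6909)(0.9516)(0.9150) = 0.3793.
θ_z = arccos(0.3793) = 67.71°.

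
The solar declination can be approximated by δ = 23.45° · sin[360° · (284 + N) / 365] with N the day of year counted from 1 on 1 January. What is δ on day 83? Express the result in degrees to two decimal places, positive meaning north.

+0.81°

360 × (284 + 83) / 365 = 361.973°; sin(361.973°) = 0.0344.
δ = 23.45 × 0.0344 = 0.807° ≈ +0.81°.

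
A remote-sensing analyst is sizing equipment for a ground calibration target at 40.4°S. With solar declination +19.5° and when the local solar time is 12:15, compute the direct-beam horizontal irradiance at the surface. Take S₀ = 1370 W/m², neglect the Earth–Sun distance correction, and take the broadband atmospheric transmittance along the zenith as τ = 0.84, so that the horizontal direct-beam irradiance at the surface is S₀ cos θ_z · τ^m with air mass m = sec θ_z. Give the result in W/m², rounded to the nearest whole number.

Hour angle H = 15° × (12.25 − 12) = 3.75°.
cos θ_z = sin φ sin δ + cos φ cos δ cos H = (-0.6481)(0.3338) + (0.7615)(0.9426)(0.9979) = 0.4999.
Air mass m = 1/cos θ_z = 1/0.4999 = 2.000; τ^m = 0.84^2.000 = 0.7056.
Surface direct beam = 1370 × 0.4999 × 0.7056 = 483.24 W/m².

483 W/m²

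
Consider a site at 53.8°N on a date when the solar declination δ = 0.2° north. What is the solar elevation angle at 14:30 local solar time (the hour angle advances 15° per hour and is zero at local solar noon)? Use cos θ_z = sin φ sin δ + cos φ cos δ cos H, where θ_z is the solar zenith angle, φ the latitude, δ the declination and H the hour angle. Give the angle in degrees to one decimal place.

Hour angle H = 15° × (14.5 − 12) = 37.50°.
cos θ_z = sin φ sin δ + cos φ cos δ cos H = (0.8070)(0.0035) + (0.5906)(1.0000)(0.7934) = 0.4714.
θ_z = arccos(0.4714) = 61.87°, so the elevation is 90° − 61.87° = 28.13°.

28.1°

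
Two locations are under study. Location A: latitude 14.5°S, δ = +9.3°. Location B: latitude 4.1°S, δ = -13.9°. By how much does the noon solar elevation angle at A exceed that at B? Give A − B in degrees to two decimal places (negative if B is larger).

-14.00°

A: 90° − |-14.5 − (9.3)| = 66.20°.
B: 90° − |-4.1 − (-13.9)| = 80.20°.
A − B = 66.20 − 80.20 = -14.00°.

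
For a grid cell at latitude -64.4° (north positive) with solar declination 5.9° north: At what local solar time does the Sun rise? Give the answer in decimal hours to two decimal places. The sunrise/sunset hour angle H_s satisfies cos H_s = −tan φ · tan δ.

−tan φ tan δ = −(-2.0872)(0.1033) = 0.2156; H_s = arccos(0.2156) = 77.55°.
Sunrise is at 12 − H_s/15 = 12 − 5.170 = 6.830 h local solar time.

6.83 h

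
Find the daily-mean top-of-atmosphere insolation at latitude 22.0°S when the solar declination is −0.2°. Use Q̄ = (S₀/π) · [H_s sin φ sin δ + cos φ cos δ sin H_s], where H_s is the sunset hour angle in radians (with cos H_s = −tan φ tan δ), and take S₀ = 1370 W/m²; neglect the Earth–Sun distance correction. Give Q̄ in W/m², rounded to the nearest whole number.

The sunset hour angle satisfies cos H_s = −tan φ tan δ = -0.0014, giving H_s = 90.08°. In radians, H_s = 1.5722.
H_s sin φ sin δ = 1.5722 × -0.3746 × -0.0035 = 0.0021.
cos φ cos δ sin H_s = 0.9272 × 1.0000 × 1.0000 = 0.9272.
Q̄ = (1370/π) × (0.0021 + 0.9272) = 436.08 × 0.9293 = 405.25 W/m².

405 W/m²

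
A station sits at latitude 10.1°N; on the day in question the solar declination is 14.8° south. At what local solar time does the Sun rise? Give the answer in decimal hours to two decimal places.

6.18 h

The sunset hour angle satisfies cos H_s = −tan φ tan δ = 0.0471, giving H_s = 87.30°.
Sunrise is at 12 − H_s/15 = 12 − 5.820 = 6.180 h local solar time.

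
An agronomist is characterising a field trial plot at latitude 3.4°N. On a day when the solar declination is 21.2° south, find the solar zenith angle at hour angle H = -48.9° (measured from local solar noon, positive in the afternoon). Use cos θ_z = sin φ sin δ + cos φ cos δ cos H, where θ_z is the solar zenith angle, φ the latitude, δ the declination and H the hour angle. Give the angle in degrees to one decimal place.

cos θ_z = sin φ sin δ + cos φ cos δ cos H = (0.0593)(-0.3616) + (0.9982)(0.9323)(0.6574) = 0.5903.
θ_z = arccos(0.5903) = 53.82°.

53.8°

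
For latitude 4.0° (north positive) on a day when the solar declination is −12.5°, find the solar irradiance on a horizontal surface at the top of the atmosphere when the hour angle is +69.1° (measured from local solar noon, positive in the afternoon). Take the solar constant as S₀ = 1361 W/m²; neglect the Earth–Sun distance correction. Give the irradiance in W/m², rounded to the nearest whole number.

cos θ_z = sin(4.0°) sin(-12.5°) + cos(4.0°) cos(-12.5°) cos(69.10°) = -0.0151 + 0.3474 = 0.3323.
Top-of-atmosphere irradiance = S₀ cos θ_z = 1361 × 0.3323 = 452.26 W/m².

452 W/m²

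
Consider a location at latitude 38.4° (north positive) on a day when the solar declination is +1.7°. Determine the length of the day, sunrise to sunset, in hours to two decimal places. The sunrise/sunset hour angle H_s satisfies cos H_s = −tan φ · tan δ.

12.18 hours

The sunset hour angle satisfies cos H_s = −tan φ tan δ = -0.0235, giving H_s = 91.35°.
Day length = 2 H_s / 15° h⁻¹ = 182.70° / 15 = 12.180 h.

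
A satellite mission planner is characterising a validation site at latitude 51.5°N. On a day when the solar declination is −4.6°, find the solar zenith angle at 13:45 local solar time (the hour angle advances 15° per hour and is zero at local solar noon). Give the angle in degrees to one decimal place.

60.4°

Hour angle H = 15° × (13.75 − 12) = 26.25°.
cos θ_z = sin(51.5°) sin(-4.6°) + cos(51.5°) cos(-4.6°) cos(26.25°) = -0.0628 + 0.5565 = 0.4937.
θ_z = arccos(0.4937) = 60.42°.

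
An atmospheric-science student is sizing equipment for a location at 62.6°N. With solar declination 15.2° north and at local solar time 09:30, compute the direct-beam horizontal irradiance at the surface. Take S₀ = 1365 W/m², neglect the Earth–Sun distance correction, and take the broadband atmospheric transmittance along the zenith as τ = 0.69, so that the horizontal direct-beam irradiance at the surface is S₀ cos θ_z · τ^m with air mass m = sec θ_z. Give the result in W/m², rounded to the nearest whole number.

Hour angle H = 15° × (9.5 − 12) = -37.50°.
With φ = 62.6°, δ = 15.2°, H = -37.50°: sin φ sin δ = 0.2328, cos φ cos δ cos H = 0.3523, so cos θ_z = 0.5851.
Air mass m = 1/cos θ_z = 1/0.5851 = 1.709; τ^m = 0.69^1.709 = 0.5304.
Surface direct beam = 1365 × 0.5851 × 0.5304 = 423.61 W/m².

424 W/m²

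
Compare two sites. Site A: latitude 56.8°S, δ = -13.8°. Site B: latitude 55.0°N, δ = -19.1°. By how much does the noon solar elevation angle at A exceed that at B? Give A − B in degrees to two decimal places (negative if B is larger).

+31.10°

A: 90° − |-56.8 − (-13.8)| = 47.00°.
B: 90° − |55.0 − (-19.1)| = 15.90°.
A − B = 47.00 − 15.90 = 31.10°.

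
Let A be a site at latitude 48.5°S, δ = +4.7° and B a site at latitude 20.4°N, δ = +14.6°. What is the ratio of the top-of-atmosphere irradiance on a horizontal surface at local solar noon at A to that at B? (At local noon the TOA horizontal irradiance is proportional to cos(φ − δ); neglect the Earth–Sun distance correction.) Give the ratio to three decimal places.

0.602

A: cos θ_z = cos(-48.5° − (4.7°)) = 0.5990.
B: cos θ_z = cos(20.4° − (14.6°)) = 0.9949.
Ratio A/B = 0.5990 / 0.9949 = 0.6021.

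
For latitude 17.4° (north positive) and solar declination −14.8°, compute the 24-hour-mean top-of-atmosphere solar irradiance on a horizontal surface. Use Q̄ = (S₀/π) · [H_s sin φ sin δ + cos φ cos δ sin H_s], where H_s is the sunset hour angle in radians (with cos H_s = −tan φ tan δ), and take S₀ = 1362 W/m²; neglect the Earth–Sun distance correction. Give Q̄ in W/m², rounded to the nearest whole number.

349 W/m²

The sunset hour angle satisfies cos H_s = −tan φ tan δ = 0.0828, giving H_s = 85.25°. In radians, H_s = 1.4879.
H_s sin φ sin δ = 1.4879 × 0.2990 × -0.2554 = -0.1136.
cos φ cos δ sin H_s = 0.9542 × 0.9668 × 0.9966 = 0.9194.
Q̄ = (1362/π) × (-0.1136 + 0.9194) = 433.54 × 0.8058 = 349.35 W/m².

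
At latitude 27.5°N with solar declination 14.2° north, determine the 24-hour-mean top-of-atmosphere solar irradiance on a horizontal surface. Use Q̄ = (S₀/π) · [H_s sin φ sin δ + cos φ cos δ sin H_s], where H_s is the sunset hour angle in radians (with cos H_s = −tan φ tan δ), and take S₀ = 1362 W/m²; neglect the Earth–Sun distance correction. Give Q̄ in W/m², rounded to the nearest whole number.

cos H_s = −tan(27.5°) · tan(14.2°) = -0.1317, so H_s = arccos(-0.1317) = 97.57°. In radians, H_s = 1.7029.
H_s sin φ sin δ = 1.7029 × 0.4617 × 0.2453 = 0.1929.
cos φ cos δ sin H_s = 0.8870 × 0.9694 × 0.9913 = 0.8524.
Q̄ = (1362/π) × (0.1929 + 0.8524) = 433.54 × 1.0453 = 453.18 W/m².

453 W/m²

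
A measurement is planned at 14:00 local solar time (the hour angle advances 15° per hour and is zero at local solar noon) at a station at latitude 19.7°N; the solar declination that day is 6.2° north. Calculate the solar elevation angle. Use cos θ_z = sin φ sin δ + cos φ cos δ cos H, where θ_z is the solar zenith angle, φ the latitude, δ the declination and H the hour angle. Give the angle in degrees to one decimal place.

Hour angle H = 15° × (14 − 12) = 30.00°.
cos θ_z = sin(19.7°) sin(6.2°) + cos(19.7°) cos(6.2°) cos(30.00°) = 0.0364 + 0.8106 = 0.8470.
θ_z = arccos(0.8470) = 32.11°, so the elevation is 90° − 32.11° = 57.89°.

57.9°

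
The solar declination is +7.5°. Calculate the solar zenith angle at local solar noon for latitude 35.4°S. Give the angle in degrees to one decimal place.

At local solar noon the hour angle is zero, so the zenith angle is |φ − δ| = |-35.4° − (7.5°)| = 42.9°.

42.9°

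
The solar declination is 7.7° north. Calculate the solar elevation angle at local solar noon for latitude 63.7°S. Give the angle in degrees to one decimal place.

18.6°

At local solar noon the hour angle is zero, so the elevation is 90° − |φ − δ| = 90° − |-63.7° − (7.7°)| = 90° − 71.4° = 18.6°.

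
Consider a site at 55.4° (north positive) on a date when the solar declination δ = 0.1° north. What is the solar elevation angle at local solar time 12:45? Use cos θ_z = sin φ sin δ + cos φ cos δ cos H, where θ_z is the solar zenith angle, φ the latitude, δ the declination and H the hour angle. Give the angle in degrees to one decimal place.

Hour angle H = 15° × (12.75 − 12) = 11.25°.
With φ = 55.4°, δ = 0.1°, H = 11.25°: sin φ sin δ = 0.0014, cos φ cos δ cos H = 0.5569, so cos θ_z = 0.5583.
θ_z = arccos(0.5583) = 56.06°, so the elevation is 90° − 56.06° = 33.94°.

33.9°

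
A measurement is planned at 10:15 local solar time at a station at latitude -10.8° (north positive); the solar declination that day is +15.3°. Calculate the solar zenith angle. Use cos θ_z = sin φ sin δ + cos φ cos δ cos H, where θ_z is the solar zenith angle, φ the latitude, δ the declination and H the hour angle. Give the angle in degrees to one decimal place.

36.8°

Hour angle H = 15° × (10.25 − 12) = -26.25°.
cos θ_z = sin(-10.8°) sin(15.3°) + cos(-10.8°) cos(15.3°) cos(-26.25°) = -0.0494 + 0.8498 = 0.8004.
θ_z = arccos(0.8004) = 36.83°.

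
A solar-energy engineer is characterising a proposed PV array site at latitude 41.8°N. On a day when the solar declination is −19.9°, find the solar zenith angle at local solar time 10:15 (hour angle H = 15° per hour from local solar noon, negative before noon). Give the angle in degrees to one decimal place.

66.3°

Hour angle H = 15° × (10.25 − 12) = -26.25°.
With φ = 41.8°, δ = -19.9°, H = -26.25°: sin φ sin δ = -0.2269, cos φ cos δ cos H = 0.6287, so cos θ_z = 0.4018.
θ_z = arccos(0.4018) = 66.31°.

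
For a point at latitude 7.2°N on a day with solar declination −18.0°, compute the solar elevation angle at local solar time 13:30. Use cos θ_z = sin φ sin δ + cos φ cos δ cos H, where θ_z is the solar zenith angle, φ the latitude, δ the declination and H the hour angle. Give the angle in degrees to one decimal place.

56.4°

Hour angle H = 15° × (13.5 − 12) = 22.50°.
cos θ_z = sin(7.2°) sin(-18.0°) + cos(7.2°) cos(-18.0°) cos(22.50°) = -0.0387 + 0.8717 = 0.8330.
θ_z = arccos(0.8330) = 33.59°, so the elevation is 90° − 33.59° = 56.41°.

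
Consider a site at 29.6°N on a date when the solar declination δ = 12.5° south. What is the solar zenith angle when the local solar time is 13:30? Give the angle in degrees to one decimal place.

Hour angle H = 15° × (13.5 − 12) = 22.50°.
cos θ_z = sin(29.6°) sin(-12.5°) + cos(29.6°) cos(-12.5°) cos(22.50°) = -0.1069 + 0.7843 = 0.6774.
θ_z = arccos(0.6774) = 47.36°.

47.4°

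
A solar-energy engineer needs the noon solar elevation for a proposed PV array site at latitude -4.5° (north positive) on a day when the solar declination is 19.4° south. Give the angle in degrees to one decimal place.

75.1°

At local solar noon the hour angle is zero, so the elevation is 90° − |φ − δ| = 90° − |-4.5° − (-19.4°)| = 90° − 14.9° = 75.1°.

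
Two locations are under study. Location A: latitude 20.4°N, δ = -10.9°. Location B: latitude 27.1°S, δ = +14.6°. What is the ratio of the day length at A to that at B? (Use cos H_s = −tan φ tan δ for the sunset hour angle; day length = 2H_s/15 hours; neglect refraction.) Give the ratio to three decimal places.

A: H_s = arccos(−tan 20.4° · tan -10.9°) = 85.89°, so 2H_s/15 = 11.4520 h.
B: H_s = arccos(−tan -27.1° · tan 14.6°) = 82.34°, so 2H_s/15 = 10.9787 h.
Ratio A/B = 11.4520 / 10.9787 = 1.0431.

1.043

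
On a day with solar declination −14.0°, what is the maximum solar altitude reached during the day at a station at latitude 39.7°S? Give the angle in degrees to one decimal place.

64.3°

At local solar noon the hour angle is zero, so the elevation is 90° − |φ − δ| = 90° − |-39.7° − (-14.0°)| = 90° − 25.7° = 64.3°.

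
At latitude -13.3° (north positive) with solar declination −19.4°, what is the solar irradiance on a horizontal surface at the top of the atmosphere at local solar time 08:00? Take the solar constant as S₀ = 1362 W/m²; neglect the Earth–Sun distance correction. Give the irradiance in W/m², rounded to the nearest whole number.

729 W/m²

Hour angle H = 15° × (8 − 12) = -60.00°.
cos θ_z = sin(-13.3°) sin(-19.4°) + cos(-13.3°) cos(-19.4°) cos(-60.00°) = 0.0764 + 0.4590 = 0.5354.
Top-of-atmosphere irradiance = S₀ cos θ_z = 1362 × 0.5354 = 729.21 W/m².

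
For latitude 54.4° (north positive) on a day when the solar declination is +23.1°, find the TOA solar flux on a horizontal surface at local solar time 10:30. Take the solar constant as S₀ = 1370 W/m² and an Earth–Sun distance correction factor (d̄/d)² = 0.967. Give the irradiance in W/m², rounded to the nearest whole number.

1078 W/m²

Hour angle H = 15° × (10.5 − 12) = -22.50°.
cos θ_z = sin(54.4°) sin(23.1°) + cos(54.4°) cos(23.1°) cos(-22.50°) = 0.3190 + 0.4947 = 0.8137.
Top-of-atmosphere irradiance = S₀ (d̄/d)² cos θ_z = 1370 × 0.967 × 0.8137 = 1077.98 W/m².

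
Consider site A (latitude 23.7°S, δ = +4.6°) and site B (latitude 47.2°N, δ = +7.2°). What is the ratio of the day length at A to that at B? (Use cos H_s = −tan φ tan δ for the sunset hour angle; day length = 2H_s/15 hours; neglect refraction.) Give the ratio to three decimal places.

0.899

A: H_s = arccos(−tan -23.7° · tan 4.6°) = 87.98°, so 2H_s/15 = 11.7307 h.
B: H_s = arccos(−tan 47.2° · tan 7.2°) = 97.84°, so 2H_s/15 = 13.0453 h.
Ratio A/B = 11.7307 / 13.0453 = 0.8992.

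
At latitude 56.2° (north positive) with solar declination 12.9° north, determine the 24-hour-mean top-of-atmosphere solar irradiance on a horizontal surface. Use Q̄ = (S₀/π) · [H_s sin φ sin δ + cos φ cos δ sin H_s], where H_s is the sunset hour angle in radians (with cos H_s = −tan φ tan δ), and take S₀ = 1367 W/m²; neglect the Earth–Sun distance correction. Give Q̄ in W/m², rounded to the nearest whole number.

377 W/m²

cos H_s = −tan(56.2°) · tan(12.9°) = -0.3421, so H_s = arccos(-0.3421) = 110.00°. In radians, H_s = 1.9199.
H_s sin φ sin δ = 1.9199 × 0.8310 × 0.2233 = 0.3563.
cos φ cos δ sin H_s = 0.5563 × 0.9748 × 0.9397 = 0.5096.
Q̄ = (1367/π) × (0.3563 + 0.5096) = 435.13 × 0.8659 = 376.78 W/m².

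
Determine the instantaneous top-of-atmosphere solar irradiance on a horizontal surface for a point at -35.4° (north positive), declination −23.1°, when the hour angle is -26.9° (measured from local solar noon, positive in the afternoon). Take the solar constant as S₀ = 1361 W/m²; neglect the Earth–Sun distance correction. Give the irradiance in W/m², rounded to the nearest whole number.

1219 W/m²

cos θ_z = sin φ sin δ + cos φ cos δ cos H = (-0.5793)(-0.3923) + (0.8151)(0.9198)(0.8918) = 0.8959.
Top-of-atmosphere irradiance = S₀ cos θ_z = 1361 × 0.8959 = 1219.32 W/m².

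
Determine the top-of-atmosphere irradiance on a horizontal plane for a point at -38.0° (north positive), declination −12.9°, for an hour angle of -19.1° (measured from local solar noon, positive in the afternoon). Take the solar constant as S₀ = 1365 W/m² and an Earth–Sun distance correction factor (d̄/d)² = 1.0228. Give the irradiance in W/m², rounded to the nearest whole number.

cos θ_z = sin(-38.0°) sin(-12.9°) + cos(-38.0°) cos(-12.9°) cos(-19.10°) = 0.1374 + 0.7258 = 0.8632.
Top-of-atmosphere irradiance = S₀ (d̄/d)² cos θ_z = 1365 × 1.0228 × 0.8632 = 1205.13 W/m².

1205 W/m²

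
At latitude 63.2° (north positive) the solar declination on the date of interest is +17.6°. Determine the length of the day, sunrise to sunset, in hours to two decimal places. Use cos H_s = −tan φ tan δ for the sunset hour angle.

cos H_s = −tan(63.2°) · tan(17.6°) = -0.6280, so H_s = arccos(-0.6280) = 128.90°.
Day length = 2 H_s / 15° h⁻¹ = 257.80° / 15 = 17.187 h.

17.19 hours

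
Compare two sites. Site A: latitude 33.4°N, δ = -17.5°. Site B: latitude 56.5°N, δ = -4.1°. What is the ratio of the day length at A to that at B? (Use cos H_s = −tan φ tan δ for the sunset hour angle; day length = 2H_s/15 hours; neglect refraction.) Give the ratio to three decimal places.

A: H_s = arccos(−tan 33.4° · tan -17.5°) = 78.00°, so 2H_s/15 = 10.4000 h.
B: H_s = arccos(−tan 56.5° · tan -4.1°) = 83.78°, so 2H_s/15 = 11.1707 h.
Ratio A/B = 10.4000 / 11.1707 = 0.9310.

0.931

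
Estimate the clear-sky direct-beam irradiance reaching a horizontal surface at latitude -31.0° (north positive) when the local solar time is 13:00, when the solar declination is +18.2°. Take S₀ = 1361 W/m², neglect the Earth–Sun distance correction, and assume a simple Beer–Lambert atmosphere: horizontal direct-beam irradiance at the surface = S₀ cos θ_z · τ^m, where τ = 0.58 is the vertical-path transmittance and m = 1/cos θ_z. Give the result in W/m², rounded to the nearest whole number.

357 W/m²

Hour angle H = 15° × (13 − 12) = 15.00°.
cos θ_z = sin(-31.0°) sin(18.2°) + cos(-31.0°) cos(18.2°) cos(15.00°) = -0.1609 + 0.7865 = 0.6256.
Air mass m = 1/cos θ_z = 1/0.6256 = 1.598; τ^m = 0.58^1.598 = 0.4188.
Surface direct beam = 1361 × 0.6256 × 0.4188 = 356.58 W/m².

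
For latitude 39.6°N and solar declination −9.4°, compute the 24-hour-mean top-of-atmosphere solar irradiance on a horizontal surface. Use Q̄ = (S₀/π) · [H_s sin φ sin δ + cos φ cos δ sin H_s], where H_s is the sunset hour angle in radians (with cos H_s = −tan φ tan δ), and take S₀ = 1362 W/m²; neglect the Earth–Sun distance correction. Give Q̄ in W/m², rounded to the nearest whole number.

262 W/m²

−tan φ tan δ = −(0.8273)(-0.1655) = 0.1369; H_s = arccos(0.1369) = 82.13°. In radians, H_s = 1.4334.
H_s sin φ sin δ = 1.4334 × 0.6374 × -0.1633 = -0.1492.
cos φ cos δ sin H_s = 0.7705 × 0.9866 × 0.9906 = 0.7530.
Q̄ = (1362/π) × (-0.1492 + 0.7530) = 433.54 × 0.6038 = 261.77 W/m².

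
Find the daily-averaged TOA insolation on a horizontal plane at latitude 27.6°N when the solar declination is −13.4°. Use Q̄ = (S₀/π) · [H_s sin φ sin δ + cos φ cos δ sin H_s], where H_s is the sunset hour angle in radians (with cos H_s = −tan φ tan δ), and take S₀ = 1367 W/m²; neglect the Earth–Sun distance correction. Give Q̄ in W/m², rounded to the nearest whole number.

305 W/m²

The sunset hour angle satisfies cos H_s = −tan φ tan δ = 0.1245, giving H_s = 82.85°. In radians, H_s = 1.4460.
H_s sin φ sin δ = 1.4460 × 0.4633 × -0.2317 = -0.1552.
cos φ cos δ sin H_s = 0.8862 × 0.9728 × 0.9922 = 0.8554.
Q̄ = (1367/π) × (-0.1552 + 0.8554) = 435.13 × 0.7002 = 304.68 W/m².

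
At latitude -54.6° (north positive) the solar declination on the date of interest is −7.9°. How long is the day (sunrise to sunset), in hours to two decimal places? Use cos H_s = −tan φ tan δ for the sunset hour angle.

−tan φ tan δ = −(-1.4071)(-0.1388) = -0.1953; H_s = arccos(-0.1953) = 101.26°.
Day length = 2 H_s / 15° h⁻¹ = 202.52° / 15 = 13.501 h.

13.50 hours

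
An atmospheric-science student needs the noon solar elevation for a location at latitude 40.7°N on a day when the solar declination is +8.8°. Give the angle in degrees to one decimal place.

At local solar noon the hour angle is zero, so the elevation is 90° − |φ − δ| = 90° − |40.7° − (8.8°)| = 90° − 31.9° = 58.1°.

58.1°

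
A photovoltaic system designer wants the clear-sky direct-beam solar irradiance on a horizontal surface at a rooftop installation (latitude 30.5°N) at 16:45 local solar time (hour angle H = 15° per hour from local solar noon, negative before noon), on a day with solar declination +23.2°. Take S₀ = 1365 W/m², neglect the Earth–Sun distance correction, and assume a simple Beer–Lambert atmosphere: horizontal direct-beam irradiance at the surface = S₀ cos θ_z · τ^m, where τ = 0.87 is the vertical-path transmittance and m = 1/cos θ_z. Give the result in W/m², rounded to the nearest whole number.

Hour angle H = 15° × (16.75 − 12) = 71.25°.
cos θ_z = sin(30.5°) sin(23.2°) + cos(30.5°) cos(23.2°) cos(71.25°) = 0.1999 + 0.2546 = 0.4545.
Air mass m = 1/cos θ_z = 1/0.4545 = 2.200; τ^m = 0.87^2.200 = 0.7361.
Surface direct beam = 1365 × 0.4545 × 0.7361 = 456.67 W/m².

457 W/m²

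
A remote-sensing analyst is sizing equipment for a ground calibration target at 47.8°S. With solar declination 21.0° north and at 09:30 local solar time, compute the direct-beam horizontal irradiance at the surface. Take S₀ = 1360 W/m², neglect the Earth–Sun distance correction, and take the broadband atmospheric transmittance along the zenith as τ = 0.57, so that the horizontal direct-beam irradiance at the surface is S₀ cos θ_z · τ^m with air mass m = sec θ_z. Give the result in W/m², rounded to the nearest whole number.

Hour angle H = 15° × (9.5 − 12) = -37.50°.
With φ = -47.8°, δ = 21.0°, H = -37.50°: sin φ sin δ = -0.2655, cos φ cos δ cos H = 0.4975, so cos θ_z = 0.2320.
Air mass m = 1/cos θ_z = 1/0.2320 = 4.310; τ^m = 0.57^4.310 = 0.0887.
Surface direct beam = 1360 × 0.2320 × 0.0887 = 27.99 W/m².

28 W/m²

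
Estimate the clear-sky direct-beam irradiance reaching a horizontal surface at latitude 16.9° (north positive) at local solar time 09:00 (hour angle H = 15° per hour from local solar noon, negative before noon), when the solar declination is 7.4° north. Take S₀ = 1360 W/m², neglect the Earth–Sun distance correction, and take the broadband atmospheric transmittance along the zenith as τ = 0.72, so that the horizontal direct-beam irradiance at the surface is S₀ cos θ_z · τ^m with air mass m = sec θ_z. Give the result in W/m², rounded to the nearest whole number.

Hour angle H = 15° × (9 − 12) = -45.00°.
With φ = 16.9°, δ = 7.4°, H = -45.00°: sin φ sin δ = 0.0374, cos φ cos δ cos H = 0.6709, so cos θ_z = 0.7083.
Air mass m = 1/cos θ_z = 1/0.7083 = 1.412; τ^m = 0.72^1.412 = 0.6289.
Surface direct beam = 1360 × 0.7083 × 0.6289 = 605.81 W/m².

606 W/m²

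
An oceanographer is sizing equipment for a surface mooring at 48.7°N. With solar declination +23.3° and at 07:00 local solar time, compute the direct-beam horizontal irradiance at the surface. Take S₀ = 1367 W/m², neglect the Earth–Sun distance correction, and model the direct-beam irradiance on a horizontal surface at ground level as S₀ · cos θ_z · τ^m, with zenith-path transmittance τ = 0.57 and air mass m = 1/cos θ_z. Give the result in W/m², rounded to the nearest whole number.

Hour angle H = 15° × (7 − 12) = -75.00°.
cos θ_z = sin(48.7°) sin(23.3°) + cos(48.7°) cos(23.3°) cos(-75.00°) = 0.2972 + 0.1569 = 0.4541.
Air mass m = 1/cos θ_z = 1/0.4541 = 2.202; τ^m = 0.57^2.202 = 0.2900.
Surface direct beam = 1367 × 0.4541 × 0.2900 = 180.02 W/m².

180 W/m²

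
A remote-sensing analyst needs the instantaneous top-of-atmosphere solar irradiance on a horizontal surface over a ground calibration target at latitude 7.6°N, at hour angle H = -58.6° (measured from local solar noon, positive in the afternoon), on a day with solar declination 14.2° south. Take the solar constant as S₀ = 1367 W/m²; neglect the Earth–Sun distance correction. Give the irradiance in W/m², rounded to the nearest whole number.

With φ = 7.6°, δ = -14.2°, H = -58.60°: sin φ sin δ = -0.0324, cos φ cos δ cos H = 0.5007, so cos θ_z = 0.4683.
Top-of-atmosphere irradiance = S₀ cos θ_z = 1367 × 0.4683 = 640.17 W/m².

640 W/m²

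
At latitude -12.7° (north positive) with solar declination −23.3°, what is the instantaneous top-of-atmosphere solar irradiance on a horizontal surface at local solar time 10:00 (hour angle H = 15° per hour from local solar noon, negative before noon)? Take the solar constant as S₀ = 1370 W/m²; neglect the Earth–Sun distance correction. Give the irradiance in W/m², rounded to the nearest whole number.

1182 W/m²

Hour angle H = 15° × (10 − 12) = -30.00°.
With φ = -12.7°, δ = -23.3°, H = -30.00°: sin φ sin δ = 0.0870, cos φ cos δ cos H = 0.7759, so cos θ_z = 0.8629.
Top-of-atmosphere irradiance = S₀ cos θ_z = 1370 × 0.8629 = 1182.17 W/m².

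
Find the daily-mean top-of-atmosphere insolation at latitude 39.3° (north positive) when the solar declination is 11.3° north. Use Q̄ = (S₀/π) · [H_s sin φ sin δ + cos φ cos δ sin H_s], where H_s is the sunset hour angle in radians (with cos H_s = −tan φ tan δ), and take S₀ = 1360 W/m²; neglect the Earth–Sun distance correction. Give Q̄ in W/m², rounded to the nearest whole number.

−tan φ tan δ = −(0.8185)(0.1998) = -0.1635; H_s = arccos(-0.1635) = 99.41°. In radians, H_s = 1.7350.
H_s sin φ sin δ = 1.7350 × 0.6334 × 0.1959 = 0.2153.
cos φ cos δ sin H_s = 0.7738 × 0.9806 × 0.9865 = 0.7485.
Q̄ = (1360/π) × (0.2153 + 0.7485) = 432.90 × 0.9638 = 417.23 W/m².

417 W/m²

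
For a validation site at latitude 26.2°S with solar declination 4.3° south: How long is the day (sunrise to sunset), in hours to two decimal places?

12.28 hours

−tan φ tan δ = −(-0.4921)(-0.0752) = -0.0370; H_s = arccos(-0.0370) = 92.12°.
Day length = 2 H_s / 15° h⁻¹ = 184.24° / 15 = 12.283 h.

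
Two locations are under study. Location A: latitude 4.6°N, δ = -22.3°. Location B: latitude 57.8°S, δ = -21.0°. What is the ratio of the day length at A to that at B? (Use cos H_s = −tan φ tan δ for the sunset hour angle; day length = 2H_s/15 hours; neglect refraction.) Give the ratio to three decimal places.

0.691

A: H_s = arccos(−tan 4.6° · tan -22.3°) = 88.11°, so 2H_s/15 = 11.7480 h.
B: H_s = arccos(−tan -57.8° · tan -21.0°) = 127.56°, so 2H_s/15 = 17.0080 h.
Ratio A/B = 11.7480 / 17.0080 = 0.6907.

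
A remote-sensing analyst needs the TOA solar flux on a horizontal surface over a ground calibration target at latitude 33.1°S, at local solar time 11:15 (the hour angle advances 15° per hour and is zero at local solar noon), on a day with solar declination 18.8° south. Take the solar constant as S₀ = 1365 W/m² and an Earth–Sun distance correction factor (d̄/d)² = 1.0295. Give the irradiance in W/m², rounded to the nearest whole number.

Hour angle H = 15° × (11.25 − 12) = -11.25°.
With φ = -33.1°, δ = -18.8°, H = -11.25°: sin φ sin δ = 0.1760, cos φ cos δ cos H = 0.7778, so cos θ_z = 0.9538.
Top-of-atmosphere irradiance = S₀ (d̄/d)² cos θ_z = 1365 × 1.0295 × 0.9538 = 1340.34 W/m².

1340 W/m²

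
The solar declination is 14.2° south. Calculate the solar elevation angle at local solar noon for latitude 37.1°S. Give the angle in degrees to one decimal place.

At local solar noon the hour angle is zero, so the elevation is 90° − |φ − δ| = 90° − |-37.1° − (-14.2°)| = 90° − 22.9° = 67.1°.

67.1°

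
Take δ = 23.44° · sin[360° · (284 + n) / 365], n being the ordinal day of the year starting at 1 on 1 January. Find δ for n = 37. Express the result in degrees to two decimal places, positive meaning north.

-16.10°

360 × (284 + 37) / 365 = 316.603°; sin(316.603°) = -0.6870.
δ = 23.44 × -0.6870 = -16.103° ≈ -16.10°.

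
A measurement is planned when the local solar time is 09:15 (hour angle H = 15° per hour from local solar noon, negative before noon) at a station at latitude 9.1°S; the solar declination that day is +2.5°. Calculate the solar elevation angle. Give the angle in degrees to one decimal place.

Hour angle H = 15° × (9.25 − 12) = -41.25°.
With φ = -9.1°, δ = 2.5°, H = -41.25°: sin φ sin δ = -0.0069, cos φ cos δ cos H = 0.7417, so cos θ_z = 0.7348.
θ_z = arccos(0.7348) = 42.71°, so the elevation is 90° − 42.71° = 47.29°.

47.3°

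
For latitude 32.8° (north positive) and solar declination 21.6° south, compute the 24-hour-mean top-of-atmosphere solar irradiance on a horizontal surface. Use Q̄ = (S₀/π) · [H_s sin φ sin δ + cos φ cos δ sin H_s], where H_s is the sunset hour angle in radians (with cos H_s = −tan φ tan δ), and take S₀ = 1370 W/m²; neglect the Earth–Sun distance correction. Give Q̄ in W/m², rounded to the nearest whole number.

215 W/m²

The sunset hour angle satisfies cos H_s = −tan φ tan δ = 0.2552, giving H_s = 75.21°. In radians, H_s = 1.3127.
H_s sin φ sin δ = 1.3127 × 0.5417 × -0.3681 = -0.2618.
cos φ cos δ sin H_s = 0.8406 × 0.9298 × 0.9669 = 0.7557.
Q̄ = (1370/π) × (-0.2618 + 0.7557) = 436.08 × 0.4939 = 215.38 W/m².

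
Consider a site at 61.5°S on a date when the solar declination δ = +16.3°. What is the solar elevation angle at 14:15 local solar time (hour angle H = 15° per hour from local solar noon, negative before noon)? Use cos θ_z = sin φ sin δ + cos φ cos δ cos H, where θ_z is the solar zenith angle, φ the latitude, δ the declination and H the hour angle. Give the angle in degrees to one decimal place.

7.7°

Hour angle H = 15° × (14.25 − 12) = 33.75°.
cos θ_z = sin(-61.5°) sin(16.3°) + cos(-61.5°) cos(16.3°) cos(33.75°) = -0.2467 + 0.3808 = 0.1341.
θ_z = arccos(0.1341) = 82.29°, so the elevation is 90° − 82.29° = 7.71°.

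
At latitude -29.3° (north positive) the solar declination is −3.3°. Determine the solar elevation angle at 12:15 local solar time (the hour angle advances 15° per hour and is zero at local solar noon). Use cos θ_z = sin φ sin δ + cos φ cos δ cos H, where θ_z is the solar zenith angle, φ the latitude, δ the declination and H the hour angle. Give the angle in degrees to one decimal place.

Hour angle H = 15° × (12.25 − 12) = 3.75°.
cos θ_z = sin(-29.3°) sin(-3.3°) + cos(-29.3°) cos(-3.3°) cos(3.75°) = 0.0282 + 0.8688 = 0.8970.
θ_z = arccos(0.8970) = 26.23°, so the elevation is 90° − 26.23° = 63.77°.

63.8°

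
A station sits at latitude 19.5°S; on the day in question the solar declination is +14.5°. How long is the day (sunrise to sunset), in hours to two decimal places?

−tan φ tan δ = −(-0.3541)(0.2586) = 0.0916; H_s = arccos(0.0916) = 84.74°.
Day length = 2 H_s / 15° h⁻¹ = 169.48° / 15 = 11.299 h.

11.30 hours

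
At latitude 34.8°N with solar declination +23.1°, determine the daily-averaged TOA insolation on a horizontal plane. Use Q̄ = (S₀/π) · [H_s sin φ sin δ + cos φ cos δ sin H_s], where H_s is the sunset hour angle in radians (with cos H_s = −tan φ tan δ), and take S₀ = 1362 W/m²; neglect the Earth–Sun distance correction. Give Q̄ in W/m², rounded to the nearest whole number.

−tan φ tan δ = −(0.6950)(0.4265) = -0.2964; H_s = arccos(-0.2964) = 107.24°. In radians, H_s = 1.8717.
H_s sin φ sin δ = 1.8717 × 0.5707 × 0.3923 = 0.4190.
cos φ cos δ sin H_s = 0.8211 × 0.9198 × 0.9551 = 0.7213.
Q̄ = (1362/π) × (0.4190 + 0.7213) = 433.54 × 1.1403 = 494.37 W/m².

494 W/m²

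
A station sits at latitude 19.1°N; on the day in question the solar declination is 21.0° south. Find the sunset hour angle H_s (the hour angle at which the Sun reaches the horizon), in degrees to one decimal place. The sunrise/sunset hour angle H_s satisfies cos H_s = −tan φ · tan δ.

−tan φ tan δ = −(0.3463)(-0.3839) = 0.1329; H_s = arccos(0.1329) = 82.36°.

82.4°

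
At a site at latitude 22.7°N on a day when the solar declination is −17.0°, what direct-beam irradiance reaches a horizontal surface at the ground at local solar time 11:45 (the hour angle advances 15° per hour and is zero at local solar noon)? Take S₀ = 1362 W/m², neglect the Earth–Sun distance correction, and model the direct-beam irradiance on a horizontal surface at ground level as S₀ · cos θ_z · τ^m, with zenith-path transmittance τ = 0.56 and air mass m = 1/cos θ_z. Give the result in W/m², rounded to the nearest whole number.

491 W/m²

Hour angle H = 15° × (11.75 − 12) = -3.75°.
With φ = 22.7°, δ = -17.0°, H = -3.75°: sin φ sin δ = -0.1128, cos φ cos δ cos H = 0.8803, so cos θ_z = 0.7675.
Air mass m = 1/cos θ_z = 1/0.7675 = 1.303; τ^m = 0.56^1.303 = 0.4698.
Surface direct beam = 1362 × 0.7675 × 0.4698 = 491.10 W/m².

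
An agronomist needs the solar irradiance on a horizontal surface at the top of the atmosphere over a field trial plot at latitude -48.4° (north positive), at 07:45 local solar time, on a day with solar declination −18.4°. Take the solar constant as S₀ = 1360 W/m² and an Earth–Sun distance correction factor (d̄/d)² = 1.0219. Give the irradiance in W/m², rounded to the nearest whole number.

Hour angle H = 15° × (7.75 − 12) = -63.75°.
With φ = -48.4°, δ = -18.4°, H = -63.75°: sin φ sin δ = 0.2360, cos φ cos δ cos H = 0.2786, so cos θ_z = 0.5146.
Top-of-atmosphere irradiance = S₀ (d̄/d)² cos θ_z = 1360 × 1.0219 × 0.5146 = 715.18 W/m².

715 W/m²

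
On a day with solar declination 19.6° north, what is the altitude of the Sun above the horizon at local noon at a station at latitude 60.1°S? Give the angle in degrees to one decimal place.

At local solar noon the hour angle is zero, so the elevation is 90° − |φ − δ| = 90° − |-60.1° − (19.6°)| = 90° − 79.7° = 10.3°.

10.3°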